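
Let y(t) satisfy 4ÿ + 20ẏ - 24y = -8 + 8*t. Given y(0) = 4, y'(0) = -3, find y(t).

y = 1/18 + 3*exp(t) - t/3 + 17*exp(-6*t)/18

Divide through by 4: y'' + 5y' - 6y = -2 + 2*t.
Characteristic equation r² + 5r - 6 = 0 factors as (r + 6)(r - 1) = 0, so r = -6, 1.
Hence y_h = C1*exp(-6*t) + C2*exp(t).
For the particular solution try y_p = A0 + A1*t. Substituting and matching coefficients of each power of t gives A0 = 1/18, A1 = -1/3, so y_p = 1/18 - t/3.
General solution: y = 1/18 - t/3 + C1*exp(-6*t) + C2*exp(t).
Apply the initial conditions: y(0) = 1/18 + C1 + C2 = 4 and y'(0) = -1/3 + C2 - 6*C1 = -3. Solving gives C1 = 17/18, C2 = 3.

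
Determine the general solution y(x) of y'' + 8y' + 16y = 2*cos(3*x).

y = 14*cos(3*x)/625 + 48*sin(3*x)/625 + C1*exp(-4*x) + C2*x*exp(-4*x)

Characteristic equation r² + 8r + 16 = 0 has discriminant (8)² - 4·(16) = 0, so r = -4 is a repeated root.
Hence y_h = (C1 + C2*x)*exp(-4*x).
Try y_p = A*cos(3*x) + B*sin(3*x). Substituting and equating the coefficients of cos(3x) and sin(3x) gives A = 14/625, B = 48/625, so y_p = 14*cos(3*x)/625 + 48*sin(3*x)/625.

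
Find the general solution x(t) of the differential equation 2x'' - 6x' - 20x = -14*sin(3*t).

Divide through by 2: x'' - 3x' - 10x = -7*sin(3*t).
Characteristic equation r² - 3r - 10 = 0 factors as (r - 5)(r + 2) = 0, so r = 5, -2.
Hence x_h = C1*exp(5*t) + C2*exp(-2*t).
Try x_p = A*cos(3*t) + B*sin(3*t). Substituting and equating the coefficients of cos(3t) and sin(3t) gives A = -63/442, B = 133/442, so x_p = -63*cos(3*t)/442 + 133*sin(3*t)/442.

x = -63*cos(3*t)/442 + 133*sin(3*t)/442 + C1*exp(5*t) + C2*exp(-2*t)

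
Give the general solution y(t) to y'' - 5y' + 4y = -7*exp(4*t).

Characteristic equation r² - 5r + 4 = 0 factors as (r - 1)(r - 4) = 0, so r = 1, 4.
Hence y_h = C1*exp(t) + C2*exp(4*t).
Since exp(4*t) solves the homogeneous equation (r = 4 is a root of multiplicity 1), multiply the trial by t. Try y_p = A*t*exp(4*t). Substituting into the equation and dividing by exp(4*t) gives A = -7/3, so y_p = -7*t*exp(4*t)/3.

y = C1*exp(t) + C2*exp(4*t) - 7*t*exp(4*t)/3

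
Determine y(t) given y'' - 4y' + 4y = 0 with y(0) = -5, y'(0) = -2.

y = -5*exp(2*t) + 8*t*exp(2*t)

Characteristic equation r² - 4r + 4 = 0 has discriminant (-4)² - 4·(4) = 0, so r = 2 is a repeated root.
Hence y_h = (C1 + C2*t)*exp(2*t).
Apply the initial conditions: y(0) = C1 = -5 and y'(0) = C2 + 2*C1 = -2. Solving gives C1 = -5, C2 = 8.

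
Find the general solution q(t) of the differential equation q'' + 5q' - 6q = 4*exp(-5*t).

Characteristic equation r² + 5r - 6 = 0 factors as (r + 6)(r - 1) = 0, so r = -6, 1.
Hence q_h = C1*exp(-6*t) + C2*exp(t).
Try q_p = A*exp(-5*t). Substituting into the equation and dividing by exp(-5*t) gives A = -2/3, so q_p = -2*exp(-5*t)/3.

q = -2*exp(-5*t)/3 + C1*exp(-6*t) + C2*exp(t)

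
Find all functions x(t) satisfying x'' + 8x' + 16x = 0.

Characteristic equation r² + 8r + 16 = 0 has discriminant (8)² - 4·(16) = 0, so r = -4 is a repeated root.
Hence x_h = (C1 + C2*t)*exp(-4*t).

x = C1*exp(-4*t) + C2*t*exp(-4*t)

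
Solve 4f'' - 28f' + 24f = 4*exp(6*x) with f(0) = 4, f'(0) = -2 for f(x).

Divide through by 4: f'' - 7f' + 6f = exp(6*x).
Characteristic equation r² - 7r + 6 = 0 factors as (r - 1)(r - 6) = 0, so r = 1, 6.
Hence f_h = C1*exp(x) + C2*exp(6*x).
Since exp(6*x) solves the homogeneous equation (r = 6 is a root of multiplicity 1), multiply the trial by x. Try f_p = A*x*exp(6*x). Substituting into the equation and dividing by exp(6*x) gives A = 1/5, so f_p = x*exp(6*x)/5.
General solution: f = C1*exp(x) + C2*exp(6*x) + x*exp(6*x)/5.
Apply the initial conditions: f(0) = C1 + C2 = 4 and f'(0) = 1/5 + C1 + 6*C2 = -2. Solving gives C1 = 131/25, C2 = -31/25.

f = -31*exp(6*x)/25 + 131*exp(x)/25 + x*exp(6*x)/5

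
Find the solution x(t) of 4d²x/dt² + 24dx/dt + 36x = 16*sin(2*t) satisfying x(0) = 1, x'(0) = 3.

x = -48*cos(2*t)/169 + 20*sin(2*t)/169 + 217*exp(-3*t)/169 + 86*t*exp(-3*t)/13

Divide through by 4: x'' + 6x' + 9x = 4*sin(2*t).
Characteristic equation r² + 6r + 9 = 0 has discriminant (6)² - 4·(9) = 0, so r = -3 is a repeated root.
Hence x_h = (C1 + C2*t)*exp(-3*t).
Try x_p = A*cos(2*t) + B*sin(2*t). Substituting and equating the coefficients of cos(2t) and sin(2t) gives A = -48/169, B = 20/169, so x_p = -48*cos(2*t)/169 + 20*sin(2*t)/169.
General solution: x = -48*cos(2*t)/169 + 20*sin(2*t)/169 + C1*exp(-3*t) + C2*t*exp(-3*t).
Apply the initial conditions: x(0) = -48/169 + C1 = 1 and x'(0) = 40/169 + C2 - 3*C1 = 3. Solving gives C1 = 217/169, C2 = 86/13.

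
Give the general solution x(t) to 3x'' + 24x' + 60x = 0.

x = C1*cos(2*t)*exp(-4*t) + C2*exp(-4*t)*sin(2*t)

Divide through by 3: x'' + 8x' + 20x = 0.
Characteristic equation r² + 8r + 20 = 0 has discriminant (8)² - 4·(20) = -16 < 0, so r = -4 ± 2i.
Hence x_h = C1*cos(2*t)*exp(-4*t) + C2*exp(-4*t)*sin(2*t).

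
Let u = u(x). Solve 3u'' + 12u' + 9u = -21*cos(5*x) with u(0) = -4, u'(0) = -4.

Divide through by 3: u'' + 4u' + 3u = -7*cos(5*x).
Characteristic equation r² + 4r + 3 = 0 factors as (r + 1)(r + 3) = 0, so r = -1, -3.
Hence u_h = C1*exp(-x) + C2*exp(-3*x).
Try u_p = A*cos(5*x) + B*sin(5*x). Substituting and equating the coefficients of cos(5x) and sin(5x) gives A = 77/442, B = -35/221, so u_p = -35*sin(5*x)/221 + 77*cos(5*x)/442.
General solution: u = -35*sin(5*x)/221 + 77*cos(5*x)/442 + C1*exp(-x) + C2*exp(-3*x).
Apply the initial conditions: u(0) = 77/442 + C1 + C2 = -4 and u'(0) = -175/221 - C1 - 3*C2 = -4. Solving gives C1 = -409/52, C2 = 251/68.

u = -409*exp(-x)/52 - 35*sin(5*x)/221 + 77*cos(5*x)/442 + 251*exp(-3*x)/68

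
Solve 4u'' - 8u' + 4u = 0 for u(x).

Divide through by 4: u'' - 2u' + u = 0.
Characteristic equation r² - 2r + 1 = 0 has discriminant (-2)² - 4·(1) = 0, so r = 1 is a repeated root.
Hence u_h = (C1 + C2*x)*exp(x).

u = C1*exp(x) + C2*x*exp(x)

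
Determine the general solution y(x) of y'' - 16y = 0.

Characteristic equation r² - 16 = 0 factors as (r - 4)(r + 4) = 0, so r = 4, -4.
Hence y_h = C1*exp(4*x) + C2*exp(-4*x).

y = C1*exp(4*x) + C2*exp(-4*x)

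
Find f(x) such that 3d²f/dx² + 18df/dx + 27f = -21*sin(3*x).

f = 7*cos(3*x)/18 + C1*exp(-3*x) + C2*x*exp(-3*x)

Divide through by 3: f'' + 6f' + 9f = -7*sin(3*x).
Characteristic equation r² + 6r + 9 = 0 has discriminant (6)² - 4·(9) = 0, so r = -3 is a repeated root.
Hence f_h = (C1 + C2*x)*exp(-3*x).
Try f_p = A*cos(3*x) + B*sin(3*x). Substituting and equating the coefficients of cos(3x) and sin(3x) gives A = 7/18, B = 0, so f_p = 7*cos(3*x)/18.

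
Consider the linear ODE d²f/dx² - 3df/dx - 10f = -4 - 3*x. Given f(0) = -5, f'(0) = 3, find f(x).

Characteristic equation r² - 3r - 10 = 0 factors as (r + 2)(r - 5) = 0, so r = -2, 5.
Hence f_h = C1*exp(-2*x) + C2*exp(5*x).
For the particular solution try f_p = A0 + A1*x. Substituting and matching coefficients of each power of x gives A0 = 31/100, A1 = 3/10, so f_p = 31/100 + 3*x/10.
General solution: f = 31/100 + 3*x/10 + C1*exp(-2*x) + C2*exp(5*x).
Apply the initial conditions: f(0) = 31/100 + C1 + C2 = -5 and f'(0) = 3/10 - 2*C1 + 5*C2 = 3. Solving gives C1 = -117/28, C2 = -198/175.

f = 31/100 - 198*exp(5*x)/175 - 117*exp(-2*x)/28 + 3*x/10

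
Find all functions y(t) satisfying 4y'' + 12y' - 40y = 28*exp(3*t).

y = 7*exp(3*t)/8 + C1*exp(2*t) + C2*exp(-5*t)

Divide through by 4: y'' + 3y' - 10y = 7*exp(3*t).
Characteristic equation r² + 3r - 10 = 0 factors as (r - 2)(r + 5) = 0, so r = 2, -5.
Hence y_h = C1*exp(2*t) + C2*exp(-5*t).
Try y_p = A*exp(3*t). Substituting into the equation and dividing by exp(3*t) gives A = 7/8, so y_p = 7*exp(3*t)/8.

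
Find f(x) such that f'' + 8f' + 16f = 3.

Characteristic equation r² + 8r + 16 = 0 has discriminant (8)² - 4·(16) = 0, so r = -4 is a repeated root.
Hence f_h = (C1 + C2*x)*exp(-4*x).
For the particular solution try f_p = A0. Substituting and matching coefficients of each power of x gives A0 = 3/16, so f_p = 3/16.

f = 3/16 + C1*exp(-4*x) + C2*x*exp(-4*x)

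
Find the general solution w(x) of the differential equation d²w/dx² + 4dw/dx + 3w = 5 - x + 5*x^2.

w = 187/27 - 43*x/9 + 5*x**2/3 + C1*exp(-3*x) + C2*exp(-x)

Characteristic equation r² + 4r + 3 = 0 factors as (r + 3)(r + 1) = 0, so r = -3, -1.
Hence w_h = C1*exp(-3*x) + C2*exp(-x).
For the particular solution try w_p = A0 + A1*x + A2*x^2. Substituting and matching coefficients of each power of x gives A0 = 187/27, A1 = -43/9, A2 = 5/3, so w_p = 187/27 - 43*x/9 + 5*x^2/3.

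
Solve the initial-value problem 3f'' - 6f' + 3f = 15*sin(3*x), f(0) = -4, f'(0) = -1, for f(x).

Divide through by 3: f'' - 2f' + f = 5*sin(3*x).
Characteristic equation r² - 2r + 1 = 0 has discriminant (-2)² - 4·(1) = 0, so r = 1 is a repeated root.
Hence f_h = (C1 + C2*x)*exp(x).
Try f_p = A*cos(3*x) + B*sin(3*x). Substituting and equating the coefficients of cos(3x) and sin(3x) gives A = 3/10, B = -2/5, so f_p = -2*sin(3*x)/5 + 3*cos(3*x)/10.
General solution: f = -2*sin(3*x)/5 + 3*cos(3*x)/10 + C1*exp(x) + C2*x*exp(x).
Apply the initial conditions: f(0) = 3/10 + C1 = -4 and f'(0) = -6/5 + C1 + C2 = -1. Solving gives C1 = -43/10, C2 = 9/2.

f = -43*exp(x)/10 - 2*sin(3*x)/5 + 3*cos(3*x)/10 + 9*x*exp(x)/2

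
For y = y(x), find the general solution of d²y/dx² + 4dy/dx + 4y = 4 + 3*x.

Characteristic equation r² + 4r + 4 = 0 has discriminant (4)² - 4·(4) = 0, so r = -2 is a repeated root.
Hence y_h = (C1 + C2*x)*exp(-2*x).
For the particular solution try y_p = A0 + A1*x. Substituting and matching coefficients of each power of x gives A0 = 1/4, A1 = 3/4, so y_p = 1/4 + 3*x/4.

y = 1/4 + 3*x/4 + C1*exp(-2*x) + C2*x*exp(-2*x)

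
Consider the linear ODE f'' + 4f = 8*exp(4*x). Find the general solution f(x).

Characteristic equation r² + 4 = 0 has discriminant (0)² - 4·(4) = -16 < 0, so r = ± 2i.
Hence f_h = C1*cos(2*x) + C2*sin(2*x).
Try f_p = A*exp(4*x). Substituting into the equation and dividing by exp(4*x) gives A = 2/5, so f_p = 2*exp(4*x)/5.

f = 2*exp(4*x)/5 + C1*cos(2*x) + C2*sin(2*x)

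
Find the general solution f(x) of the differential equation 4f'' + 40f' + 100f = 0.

Divide through by 4: f'' + 10f' + 25f = 0.
Characteristic equation r² + 10r + 25 = 0 has discriminant (10)² - 4·(25) = 0, so r = -5 is a repeated root.
Hence f_h = (C1 + C2*x)*exp(-5*x).

f = C1*exp(-5*x) + C2*x*exp(-5*x)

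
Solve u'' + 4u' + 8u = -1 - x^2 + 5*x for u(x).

Characteristic equation r² + 4r + 8 = 0 has discriminant (4)² - 4·(8) = -16 < 0, so r = -2 ± 2i.
Hence u_h = C1*cos(2*x)*exp(-2*x) + C2*exp(-2*x)*sin(2*x).
For the particular solution try u_p = A0 + A1*x + A2*x^2. Substituting and matching coefficients of each power of x gives A0 = -15/32, A1 = 3/4, A2 = -1/8, so u_p = -15/32 - x^2/8 + 3*x/4.

u = -15/32 - x**2/8 + 3*x/4 + C1*cos(2*x)*exp(-2*x) + C2*exp(-2*x)*sin(2*x)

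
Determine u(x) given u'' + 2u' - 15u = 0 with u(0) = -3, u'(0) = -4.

u = -19*exp(3*x)/8 - 5*exp(-5*x)/8

Characteristic equation r² + 2r - 15 = 0 factors as (r - 3)(r + 5) = 0, so r = 3, -5.
Hence u_h = C1*exp(3*x) + C2*exp(-5*x).
Apply the initial conditions: u(0) = C1 + C2 = -3 and u'(0) = -5*C2 + 3*C1 = -4. Solving gives C1 = -19/8, C2 = -5/8.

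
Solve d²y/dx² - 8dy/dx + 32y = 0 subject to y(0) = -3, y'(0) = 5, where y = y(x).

y = -3*cos(4*x)*exp(4*x) + 17*exp(4*x)*sin(4*x)/4

Characteristic equation r² - 8r + 32 = 0 has discriminant (-8)² - 4·(32) = -64 < 0, so r = 4 ± 4i.
Hence y_h = C1*cos(4*x)*exp(4*x) + C2*exp(4*x)*sin(4*x).
Apply the initial conditions: y(0) = C1 = -3 and y'(0) = 4*C1 + 4*C2 = 5. Solving gives C1 = -3, C2 = 17/4.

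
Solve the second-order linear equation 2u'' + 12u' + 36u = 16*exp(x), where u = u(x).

u = 8*exp(x)/25 + C1*cos(3*x)*exp(-3*x) + C2*exp(-3*x)*sin(3*x)

Divide through by 2: u'' + 6u' + 18u = 8*exp(x).
Characteristic equation r² + 6r + 18 = 0 has discriminant (6)² - 4·(18) = -36 < 0, so r = -3 ± 3i.
Hence u_h = C1*cos(3*x)*exp(-3*x) + C2*exp(-3*x)*sin(3*x).
Try u_p = A*exp(x). Substituting into the equation and dividing by exp(x) gives A = 8/25, so u_p = 8*exp(x)/25.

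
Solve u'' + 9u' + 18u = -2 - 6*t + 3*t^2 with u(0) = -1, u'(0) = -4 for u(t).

u = 13/108 - 92*exp(-3*t)/27 - t/2 + t**2/6 + 247*exp(-6*t)/108

Characteristic equation r² + 9r + 18 = 0 factors as (r + 6)(r + 3) = 0, so r = -6, -3.
Hence u_h = C1*exp(-6*t) + C2*exp(-3*t).
For the particular solution try u_p = A0 + A1*t + A2*t^2. Substituting and matching coefficients of each power of t gives A0 = 13/108, A1 = -1/2, A2 = 1/6, so u_p = 13/108 - t/2 + t^2/6.
General solution: u = 13/108 - t/2 + t^2/6 + C1*exp(-6*t) + C2*exp(-3*t).
Apply the initial conditions: u(0) = 13/108 + C1 + C2 = -1 and u'(0) = -1/2 - 6*C1 - 3*C2 = -4. Solving gives C1 = 247/108, C2 = -92/27.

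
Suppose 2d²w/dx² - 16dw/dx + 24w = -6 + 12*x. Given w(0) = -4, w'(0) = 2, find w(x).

w = 1/12 + x/2 - 13*exp(2*x)/2 + 29*exp(6*x)/12

Divide through by 2: w'' - 8w' + 12w = -3 + 6*x.
Characteristic equation r² - 8r + 12 = 0 factors as (r - 6)(r - 2) = 0, so r = 6, 2.
Hence w_h = C1*exp(6*x) + C2*exp(2*x).
For the particular solution try w_p = A0 + A1*x. Substituting and matching coefficients of each power of x gives A0 = 1/12, A1 = 1/2, so w_p = 1/12 + x/2.
General solution: w = 1/12 + x/2 + C1*exp(6*x) + C2*exp(2*x).
Apply the initial conditions: w(0) = 1/12 + C1 + C2 = -4 and w'(0) = 1/2 + 2*C2 + 6*C1 = 2. Solving gives C1 = 29/12, C2 = -13/2.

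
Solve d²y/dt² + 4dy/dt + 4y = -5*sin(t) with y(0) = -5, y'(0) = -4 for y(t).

Characteristic equation r² + 4r + 4 = 0 has discriminant (4)² - 4·(4) = 0, so r = -2 is a repeated root.
Hence y_h = (C1 + C2*t)*exp(-2*t).
Try y_p = A*cos(t) + B*sin(t). Substituting and equating the coefficients of cos(t) and sin(t) gives A = 4/5, B = -3/5, so y_p = -3*sin(t)/5 + 4*cos(t)/5.
General solution: y = -3*sin(t)/5 + 4*cos(t)/5 + C1*exp(-2*t) + C2*t*exp(-2*t).
Apply the initial conditions: y(0) = 4/5 + C1 = -5 and y'(0) = -3/5 + C2 - 2*C1 = -4. Solving gives C1 = -29/5, C2 = -15.

y = -29*exp(-2*t)/5 - 3*sin(t)/5 + 4*cos(t)/5 - 15*t*exp(-2*t)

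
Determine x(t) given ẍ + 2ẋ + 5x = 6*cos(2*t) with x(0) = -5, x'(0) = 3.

x = 6*cos(2*t)/17 + 24*sin(2*t)/17 - 91*cos(2*t)*exp(-t)/17 - 44*exp(-t)*sin(2*t)/17

Characteristic equation r² + 2r + 5 = 0 has discriminant (2)² - 4·(5) = -16 < 0, so r = -1 ± 2i.
Hence x_h = C1*cos(2*t)*exp(-t) + C2*exp(-t)*sin(2*t).
Try x_p = A*cos(2*t) + B*sin(2*t). Substituting and equating the coefficients of cos(2t) and sin(2t) gives A = 6/17, B = 24/17, so x_p = 6*cos(2*t)/17 + 24*sin(2*t)/17.
General solution: x = 6*cos(2*t)/17 + 24*sin(2*t)/17 + C1*cos(2*t)*exp(-t) + C2*exp(-t)*sin(2*t).
Apply the initial conditions: x(0) = 6/17 + C1 = -5 and x'(0) = 48/17 - C1 + 2*C2 = 3. Solving gives C1 = -91/17, C2 = -44/17.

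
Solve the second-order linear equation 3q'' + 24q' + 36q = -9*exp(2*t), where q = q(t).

q = -3*exp(2*t)/32 + C1*exp(-2*t) + C2*exp(-6*t)

Divide through by 3: q'' + 8q' + 12q = -3*exp(2*t).
Characteristic equation r² + 8r + 12 = 0 factors as (r + 2)(r + 6) = 0, so r = -2, -6.
Hence q_h = C1*exp(-2*t) + C2*exp(-6*t).
Try q_p = A*exp(2*t). Substituting into the equation and dividing by exp(2*t) gives A = -3/32, so q_p = -3*exp(2*t)/32.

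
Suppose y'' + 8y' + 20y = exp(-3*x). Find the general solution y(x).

Characteristic equation r² + 8r + 20 = 0 has discriminant (8)² - 4·(20) = -16 < 0, so r = -4 ± 2i.
Hence y_h = C1*cos(2*x)*exp(-4*x) + C2*exp(-4*x)*sin(2*x).
Try y_p = A*exp(-3*x). Substituting into the equation and dividing by exp(-3*x) gives A = 1/5, so y_p = exp(-3*x)/5.

y = exp(-3*x)/5 + C1*cos(2*x)*exp(-4*x) + C2*exp(-4*x)*sin(2*x)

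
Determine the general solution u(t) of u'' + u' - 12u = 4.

u = -1/3 + C1*exp(3*t) + C2*exp(-4*t)

Characteristic equation r² + r - 12 = 0 factors as (r - 3)(r + 4) = 0, so r = 3, -4.
Hence u_h = C1*exp(3*t) + C2*exp(-4*t).
For the particular solution try u_p = A0. Substituting and matching coefficients of each power of t gives A0 = -1/3, so u_p = -1/3.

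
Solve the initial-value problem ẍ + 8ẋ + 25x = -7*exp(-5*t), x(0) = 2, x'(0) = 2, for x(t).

Characteristic equation r² + 8r + 25 = 0 has discriminant (8)² - 4·(25) = -36 < 0, so r = -4 ± 3i.
Hence x_h = C1*cos(3*t)*exp(-4*t) + C2*exp(-4*t)*sin(3*t).
Try x_p = A*exp(-5*t). Substituting into the equation and dividing by exp(-5*t) gives A = -7/10, so x_p = -7*exp(-5*t)/10.
General solution: x = -7*exp(-5*t)/10 + C1*cos(3*t)*exp(-4*t) + C2*exp(-4*t)*sin(3*t).
Apply the initial conditions: x(0) = -7/10 + C1 = 2 and x'(0) = 7/2 - 4*C1 + 3*C2 = 2. Solving gives C1 = 27/10, C2 = 31/10.

x = -7*exp(-5*t)/10 + 27*cos(3*t)*exp(-4*t)/10 + 31*exp(-4*t)*sin(3*t)/10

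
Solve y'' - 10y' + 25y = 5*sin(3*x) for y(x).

y = 20*sin(3*x)/289 + 75*cos(3*x)/578 + C1*exp(5*x) + C2*x*exp(5*x)

Characteristic equation r² - 10r + 25 = 0 has discriminant (-10)² - 4·(25) = 0, so r = 5 is a repeated root.
Hence y_h = (C1 + C2*x)*exp(5*x).
Try y_p = A*cos(3*x) + B*sin(3*x). Substituting and equating the coefficients of cos(3x) and sin(3x) gives A = 75/578, B = 20/289, so y_p = 20*sin(3*x)/289 + 75*cos(3*x)/578.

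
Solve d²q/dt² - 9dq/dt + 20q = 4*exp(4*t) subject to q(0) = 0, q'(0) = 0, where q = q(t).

Characteristic equation r² - 9r + 20 = 0 factors as (r - 4)(r - 5) = 0, so r = 4, 5.
Hence q_h = C1*exp(4*t) + C2*exp(5*t).
Since exp(4*t) solves the homogeneous equation (r = 4 is a root of multiplicity 1), multiply the trial by t. Try q_p = A*t*exp(4*t). Substituting into the equation and dividing by exp(4*t) gives A = -4, so q_p = -4*t*exp(4*t).
General solution: q = C1*exp(4*t) + C2*exp(5*t) - 4*t*exp(4*t).
Apply the initial conditions: q(0) = C1 + C2 = 0 and q'(0) = -4 + 4*C1 + 5*C2 = 0. Solving gives C1 = -4, C2 = 4.

q = -4*exp(4*t) + 4*exp(5*t) - 4*t*exp(4*t)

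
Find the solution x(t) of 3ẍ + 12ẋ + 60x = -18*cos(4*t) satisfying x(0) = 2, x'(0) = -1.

Divide through by 3: x'' + 4x' + 20x = -6*cos(4*t).
Characteristic equation r² + 4r + 20 = 0 has discriminant (4)² - 4·(20) = -64 < 0, so r = -2 ± 4i.
Hence x_h = C1*cos(4*t)*exp(-2*t) + C2*exp(-2*t)*sin(4*t).
Try x_p = A*cos(4*t) + B*sin(4*t). Substituting and equating the coefficients of cos(4t) and sin(4t) gives A = -3/34, B = -6/17, so x_p = -6*sin(4*t)/17 - 3*cos(4*t)/34.
General solution: x = -6*sin(4*t)/17 - 3*cos(4*t)/34 + C1*cos(4*t)*exp(-2*t) + C2*exp(-2*t)*sin(4*t).
Apply the initial conditions: x(0) = -3/34 + C1 = 2 and x'(0) = -24/17 - 2*C1 + 4*C2 = -1. Solving gives C1 = 71/34, C2 = 39/34.

x = -6*sin(4*t)/17 - 3*cos(4*t)/34 + 39*exp(-2*t)*sin(4*t)/34 + 71*cos(4*t)*exp(-2*t)/34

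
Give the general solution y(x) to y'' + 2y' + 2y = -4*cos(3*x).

Characteristic equation r² + 2r + 2 = 0 has discriminant (2)² - 4·(2) = -4 < 0, so r = -1 ± i.
Hence y_h = C1*cos(x)*exp(-x) + C2*exp(-x)*sin(x).
Try y_p = A*cos(3*x) + B*sin(3*x). Substituting and equating the coefficients of cos(3x) and sin(3x) gives A = 28/85, B = -24/85, so y_p = -24*sin(3*x)/85 + 28*cos(3*x)/85.

y = -24*sin(3*x)/85 + 28*cos(3*x)/85 + C1*cos(x)*exp(-x) + C2*exp(-x)*sin(x)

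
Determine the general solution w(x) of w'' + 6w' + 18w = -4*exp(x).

w = -4*exp(x)/25 + C1*cos(3*x)*exp(-3*x) + C2*exp(-3*x)*sin(3*x)

Characteristic equation r² + 6r + 18 = 0 has discriminant (6)² - 4·(18) = -36 < 0, so r = -3 ± 3i.
Hence w_h = C1*cos(3*x)*exp(-3*x) + C2*exp(-3*x)*sin(3*x).
Try w_p = A*exp(x). Substituting into the equation and dividing by exp(x) gives A = -4/25, so w_p = -4*exp(x)/25.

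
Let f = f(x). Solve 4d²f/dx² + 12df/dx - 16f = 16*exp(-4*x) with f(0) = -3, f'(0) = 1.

f = -51*exp(x)/25 - 24*exp(-4*x)/25 - 4*x*exp(-4*x)/5

Divide through by 4: f'' + 3f' - 4f = 4*exp(-4*x).
Characteristic equation r² + 3r - 4 = 0 factors as (r - 1)(r + 4) = 0, so r = 1, -4.
Hence f_h = C1*exp(x) + C2*exp(-4*x).
Since exp(-4*x) solves the homogeneous equation (r = -4 is a root of multiplicity 1), multiply the trial by x. Try f_p = A*x*exp(-4*x). Substituting into the equation and dividing by exp(-4*x) gives A = -4/5, so f_p = -4*x*exp(-4*x)/5.
General solution: f = C1*exp(x) + C2*exp(-4*x) - 4*x*exp(-4*x)/5.
Apply the initial conditions: f(0) = C1 + C2 = -3 and f'(0) = -4/5 + C1 - 4*C2 = 1. Solving gives C1 = -51/25, C2 = -24/25.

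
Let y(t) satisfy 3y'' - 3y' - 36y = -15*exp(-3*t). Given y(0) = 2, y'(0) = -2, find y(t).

y = 23*exp(4*t)/49 + 75*exp(-3*t)/49 + 5*t*exp(-3*t)/7

Divide through by 3: y'' - y' - 12y = -5*exp(-3*t).
Characteristic equation r² - r - 12 = 0 factors as (r - 4)(r + 3) = 0, so r = 4, -3.
Hence y_h = C1*exp(4*t) + C2*exp(-3*t).
Since exp(-3*t) solves the homogeneous equation (r = -3 is a root of multiplicity 1), multiply the trial by t. Try y_p = A*t*exp(-3*t). Substituting into the equation and dividing by exp(-3*t) gives A = 5/7, so y_p = 5*t*exp(-3*t)/7.
General solution: y = C1*exp(4*t) + C2*exp(-3*t) + 5*t*exp(-3*t)/7.
Apply the initial conditions: y(0) = C1 + C2 = 2 and y'(0) = 5/7 - 3*C2 + 4*C1 = -2. Solving gives C1 = 23/49, C2 = 75/49.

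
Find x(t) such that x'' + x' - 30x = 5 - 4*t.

x = -73/450 + 2*t/15 + C1*exp(5*t) + C2*exp(-6*t)

Characteristic equation r² + r - 30 = 0 factors as (r - 5)(r + 6) = 0, so r = 5, -6.
Hence x_h = C1*exp(5*t) + C2*exp(-6*t).
For the particular solution try x_p = A0 + A1*t. Substituting and matching coefficients of each power of t gives A0 = -73/450, A1 = 2/15, so x_p = -73/450 + 2*t/15.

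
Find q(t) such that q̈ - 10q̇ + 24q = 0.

q = C1*exp(6*t) + C2*exp(4*t)

Characteristic equation r² - 10r + 24 = 0 factors as (r - 6)(r - 4) = 0, so r = 6, 4.
Hence q_h = C1*exp(6*t) + C2*exp(4*t).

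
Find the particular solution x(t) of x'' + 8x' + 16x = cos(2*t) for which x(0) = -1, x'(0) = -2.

Characteristic equation r² + 8r + 16 = 0 has discriminant (8)² - 4·(16) = 0, so r = -4 is a repeated root.
Hence x_h = (C1 + C2*t)*exp(-4*t).
Try x_p = A*cos(2*t) + B*sin(2*t). Substituting and equating the coefficients of cos(2t) and sin(2t) gives A = 3/100, B = 1/25, so x_p = sin(2*t)/25 + 3*cos(2*t)/100.
General solution: x = sin(2*t)/25 + 3*cos(2*t)/100 + C1*exp(-4*t) + C2*t*exp(-4*t).
Apply the initial conditions: x(0) = 3/100 + C1 = -1 and x'(0) = 2/25 + C2 - 4*C1 = -2. Solving gives C1 = -103/100, C2 = -31/5.

x = -103*exp(-4*t)/100 + sin(2*t)/25 + 3*cos(2*t)/100 - 31*t*exp(-4*t)/5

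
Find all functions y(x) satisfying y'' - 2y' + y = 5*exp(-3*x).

y = 5*exp(-3*x)/16 + C1*exp(x) + C2*x*exp(x)

Characteristic equation r² - 2r + 1 = 0 has discriminant (-2)² - 4·(1) = 0, so r = 1 is a repeated root.
Hence y_h = (C1 + C2*x)*exp(x).
Try y_p = A*exp(-3*x). Substituting into the equation and dividing by exp(-3*x) gives A = 5/16, so y_p = 5*exp(-3*x)/16.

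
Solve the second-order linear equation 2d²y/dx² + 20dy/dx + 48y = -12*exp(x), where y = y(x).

y = -6*exp(x)/35 + C1*exp(-6*x) + C2*exp(-4*x)

Divide through by 2: y'' + 10y' + 24y = -6*exp(x).
Characteristic equation r² + 10r + 24 = 0 factors as (r + 6)(r + 4) = 0, so r = -6, -4.
Hence y_h = C1*exp(-6*x) + C2*exp(-4*x).
Try y_p = A*exp(x). Substituting into the equation and dividing by exp(x) gives A = -6/35, so y_p = -6*exp(x)/35.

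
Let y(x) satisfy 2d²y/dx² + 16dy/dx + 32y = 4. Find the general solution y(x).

Divide through by 2: y'' + 8y' + 16y = 2.
Characteristic equation r² + 8r + 16 = 0 has discriminant (8)² - 4·(16) = 0, so r = -4 is a repeated root.
Hence y_h = (C1 + C2*x)*exp(-4*x).
For the particular solution try y_p = A0. Substituting and matching coefficients of each power of x gives A0 = 1/8, so y_p = 1/8.

y = 1/8 + C1*exp(-4*x) + C2*x*exp(-4*x)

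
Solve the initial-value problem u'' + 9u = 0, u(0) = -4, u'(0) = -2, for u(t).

Characteristic equation r² + 9 = 0 has discriminant (0)² - 4·(9) = -36 < 0, so r = ± 3i.
Hence u_h = C1*cos(3*t) + C2*sin(3*t).
Apply the initial conditions: u(0) = C1 = -4 and u'(0) = 3*C2 = -2. Solving gives C1 = -4, C2 = -2/3.

u = -4*cos(3*t) - 2*sin(3*t)/3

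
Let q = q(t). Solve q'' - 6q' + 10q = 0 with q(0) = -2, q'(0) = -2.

q = -2*cos(t)*exp(3*t) + 4*exp(3*t)*sin(t)

Characteristic equation r² - 6r + 10 = 0 has discriminant (-6)² - 4·(10) = -4 < 0, so r = 3 ± i.
Hence q_h = C1*cos(t)*exp(3*t) + C2*exp(3*t)*sin(t).
Apply the initial conditions: q(0) = C1 = -2 and q'(0) = C2 + 3*C1 = -2. Solving gives C1 = -2, C2 = 4.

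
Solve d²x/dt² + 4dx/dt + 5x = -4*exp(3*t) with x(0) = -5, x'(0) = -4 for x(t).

x = -2*exp(3*t)/13 - 172*exp(-2*t)*sin(t)/13 - 63*cos(t)*exp(-2*t)/13

Characteristic equation r² + 4r + 5 = 0 has discriminant (4)² - 4·(5) = -4 < 0, so r = -2 ± i.
Hence x_h = C1*cos(t)*exp(-2*t) + C2*exp(-2*t)*sin(t).
Try x_p = A*exp(3*t). Substituting into the equation and dividing by exp(3*t) gives A = -2/13, so x_p = -2*exp(3*t)/13.
General solution: x = -2*exp(3*t)/13 + C1*cos(t)*exp(-2*t) + C2*exp(-2*t)*sin(t).
Apply the initial conditions: x(0) = -2/13 + C1 = -5 and x'(0) = -6/13 + C2 - 2*C1 = -4. Solving gives C1 = -63/13, C2 = -172/13.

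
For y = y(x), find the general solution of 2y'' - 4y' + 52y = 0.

y = C1*cos(5*x)*exp(x) + C2*exp(x)*sin(5*x)

Divide through by 2: y'' - 2y' + 26y = 0.
Characteristic equation r² - 2r + 26 = 0 has discriminant (-2)² - 4·(26) = -100 < 0, so r = 1 ± 5i.
Hence y_h = C1*cos(5*x)*exp(x) + C2*exp(x)*sin(5*x).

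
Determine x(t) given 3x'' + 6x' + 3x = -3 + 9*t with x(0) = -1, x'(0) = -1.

x = -7 + 3*t + 6*exp(-t) + 2*t*exp(-t)

Divide through by 3: x'' + 2x' + x = -1 + 3*t.
Characteristic equation r² + 2r + 1 = 0 has discriminant (2)² - 4·(1) = 0, so r = -1 is a repeated root.
Hence x_h = (C1 + C2*t)*exp(-t).
For the particular solution try x_p = A0 + A1*t. Substituting and matching coefficients of each power of t gives A0 = -7, A1 = 3, so x_p = -7 + 3*t.
General solution: x = -7 + 3*t + C1*exp(-t) + C2*t*exp(-t).
Apply the initial conditions: x(0) = -7 + C1 = -1 and x'(0) = 3 + C2 - C1 = -1. Solving gives C1 = 6, C2 = 2.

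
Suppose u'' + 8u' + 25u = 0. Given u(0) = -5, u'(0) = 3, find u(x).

Characteristic equation r² + 8r + 25 = 0 has discriminant (8)² - 4·(25) = -36 < 0, so r = -4 ± 3i.
Hence u_h = C1*cos(3*x)*exp(-4*x) + C2*exp(-4*x)*sin(3*x).
Apply the initial conditions: u(0) = C1 = -5 and u'(0) = -4*C1 + 3*C2 = 3. Solving gives C1 = -5, C2 = -17/3.

u = -5*cos(3*x)*exp(-4*x) - 17*exp(-4*x)*sin(3*x)/3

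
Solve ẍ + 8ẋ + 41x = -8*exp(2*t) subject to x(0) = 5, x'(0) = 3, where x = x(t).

Characteristic equation r² + 8r + 41 = 0 has discriminant (8)² - 4·(41) = -100 < 0, so r = -4 ± 5i.
Hence x_h = C1*cos(5*t)*exp(-4*t) + C2*exp(-4*t)*sin(5*t).
Try x_p = A*exp(2*t). Substituting into the equation and dividing by exp(2*t) gives A = -8/61, so x_p = -8*exp(2*t)/61.
General solution: x = -8*exp(2*t)/61 + C1*cos(5*t)*exp(-4*t) + C2*exp(-4*t)*sin(5*t).
Apply the initial conditions: x(0) = -8/61 + C1 = 5 and x'(0) = -16/61 - 4*C1 + 5*C2 = 3. Solving gives C1 = 313/61, C2 = 1451/305.

x = -8*exp(2*t)/61 + 313*cos(5*t)*exp(-4*t)/61 + 1451*exp(-4*t)*sin(5*t)/305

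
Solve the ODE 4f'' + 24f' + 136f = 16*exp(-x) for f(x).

f = 4*exp(-x)/29 + C1*cos(5*x)*exp(-3*x) + C2*exp(-3*x)*sin(5*x)

Divide through by 4: f'' + 6f' + 34f = 4*exp(-x).
Characteristic equation r² + 6r + 34 = 0 has discriminant (6)² - 4·(34) = -100 < 0, so r = -3 ± 5i.
Hence f_h = C1*cos(5*x)*exp(-3*x) + C2*exp(-3*x)*sin(5*x).
Try f_p = A*exp(-x). Substituting into the equation and dividing by exp(-x) gives A = 4/29, so f_p = 4*exp(-x)/29.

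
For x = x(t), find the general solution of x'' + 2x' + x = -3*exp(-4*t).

Characteristic equation r² + 2r + 1 = 0 has discriminant (2)² - 4·(1) = 0, so r = -1 is a repeated root.
Hence x_h = (C1 + C2*t)*exp(-t).
Try x_p = A*exp(-4*t). Substituting into the equation and dividing by exp(-4*t) gives A = -1/3, so x_p = -exp(-4*t)/3.

x = -exp(-4*t)/3 + C1*exp(-t) + C2*t*exp(-t)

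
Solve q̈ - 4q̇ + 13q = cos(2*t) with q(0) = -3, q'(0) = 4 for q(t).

Characteristic equation r² - 4r + 13 = 0 has discriminant (-4)² - 4·(13) = -36 < 0, so r = 2 ± 3i.
Hence q_h = C1*cos(3*t)*exp(2*t) + C2*exp(2*t)*sin(3*t).
Try q_p = A*cos(2*t) + B*sin(2*t). Substituting and equating the coefficients of cos(2t) and sin(2t) gives A = 9/145, B = -8/145, so q_p = -8*sin(2*t)/145 + 9*cos(2*t)/145.
General solution: q = -8*sin(2*t)/145 + 9*cos(2*t)/145 + C1*cos(3*t)*exp(2*t) + C2*exp(2*t)*sin(3*t).
Apply the initial conditions: q(0) = 9/145 + C1 = -3 and q'(0) = -16/145 + 2*C1 + 3*C2 = 4. Solving gives C1 = -444/145, C2 = 1484/435.

q = -8*sin(2*t)/145 + 9*cos(2*t)/145 - 444*cos(3*t)*exp(2*t)/145 + 1484*exp(2*t)*sin(3*t)/435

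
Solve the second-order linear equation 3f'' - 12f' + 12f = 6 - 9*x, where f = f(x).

f = -1/4 - 3*x/4 + C1*exp(2*x) + C2*x*exp(2*x)

Divide through by 3: f'' - 4f' + 4f = 2 - 3*x.
Characteristic equation r² - 4r + 4 = 0 has discriminant (-4)² - 4·(4) = 0, so r = 2 is a repeated root.
Hence f_h = (C1 + C2*x)*exp(2*x).
For the particular solution try f_p = A0 + A1*x. Substituting and matching coefficients of each power of x gives A0 = -1/4, A1 = -3/4, so f_p = -1/4 - 3*x/4.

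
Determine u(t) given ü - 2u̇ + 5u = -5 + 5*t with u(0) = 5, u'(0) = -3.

u = -3/5 + t - 24*exp(t)*sin(2*t)/5 + 28*cos(2*t)*exp(t)/5

Characteristic equation r² - 2r + 5 = 0 has discriminant (-2)² - 4·(5) = -16 < 0, so r = 1 ± 2i.
Hence u_h = C1*cos(2*t)*exp(t) + C2*exp(t)*sin(2*t).
For the particular solution try u_p = A0 + A1*t. Substituting and matching coefficients of each power of t gives A0 = -3/5, A1 = 1, so u_p = -3/5 + t.
General solution: u = -3/5 + t + C1*cos(2*t)*exp(t) + C2*exp(t)*sin(2*t).
Apply the initial conditions: u(0) = -3/5 + C1 = 5 and u'(0) = 1 + C1 + 2*C2 = -3. Solving gives C1 = 28/5, C2 = -24/5.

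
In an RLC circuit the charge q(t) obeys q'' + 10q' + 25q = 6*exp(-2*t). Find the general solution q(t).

Characteristic equation r² + 10r + 25 = 0 has discriminant (10)² - 4·(25) = 0, so r = -5 is a repeated root.
Hence q_h = (C1 + C2*t)*exp(-5*t).
Try q_p = A*exp(-2*t). Substituting into the equation and dividing by exp(-2*t) gives A = 2/3, so q_p = 2*exp(-2*t)/3.

q = 2*exp(-2*t)/3 + C1*exp(-5*t) + C2*t*exp(-5*t)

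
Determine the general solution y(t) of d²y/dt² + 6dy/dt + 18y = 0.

Characteristic equation r² + 6r + 18 = 0 has discriminant (6)² - 4·(18) = -36 < 0, so r = -3 ± 3i.
Hence y_h = C1*cos(3*t)*exp(-3*t) + C2*exp(-3*t)*sin(3*t).

y = C1*cos(3*t)*exp(-3*t) + C2*exp(-3*t)*sin(3*t)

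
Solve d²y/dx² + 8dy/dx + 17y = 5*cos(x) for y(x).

Characteristic equation r² + 8r + 17 = 0 has discriminant (8)² - 4·(17) = -4 < 0, so r = -4 ± i.
Hence y_h = C1*cos(x)*exp(-4*x) + C2*exp(-4*x)*sin(x).
Try y_p = A*cos(x) + B*sin(x). Substituting and equating the coefficients of cos(x) and sin(x) gives A = 1/4, B = 1/8, so y_p = cos(x)/4 + sin(x)/8.

y = cos(x)/4 + sin(x)/8 + C1*cos(x)*exp(-4*x) + C2*exp(-4*x)*sin(x)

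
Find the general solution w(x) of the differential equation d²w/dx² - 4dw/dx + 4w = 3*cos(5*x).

Characteristic equation r² - 4r + 4 = 0 has discriminant (-4)² - 4·(4) = 0, so r = 2 is a repeated root.
Hence w_h = (C1 + C2*x)*exp(2*x).
Try w_p = A*cos(5*x) + B*sin(5*x). Substituting and equating the coefficients of cos(5x) and sin(5x) gives A = -63/841, B = -60/841, so w_p = -63*cos(5*x)/841 - 60*sin(5*x)/841.

w = -63*cos(5*x)/841 - 60*sin(5*x)/841 + C1*exp(2*x) + C2*x*exp(2*x)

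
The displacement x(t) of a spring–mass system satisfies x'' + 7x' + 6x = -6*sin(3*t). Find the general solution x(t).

Characteristic equation r² + 7r + 6 = 0 factors as (r + 1)(r + 6) = 0, so r = -1, -6.
Hence x_h = C1*exp(-t) + C2*exp(-6*t).
Try x_p = A*cos(3*t) + B*sin(3*t). Substituting and equating the coefficients of cos(3t) and sin(3t) gives A = 7/25, B = 1/25, so x_p = sin(3*t)/25 + 7*cos(3*t)/25.

x = sin(3*t)/25 + 7*cos(3*t)/25 + C1*exp(-t) + C2*exp(-6*t)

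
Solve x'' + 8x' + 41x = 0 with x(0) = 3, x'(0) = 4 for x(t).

x = 3*cos(5*t)*exp(-4*t) + 16*exp(-4*t)*sin(5*t)/5

Characteristic equation r² + 8r + 41 = 0 has discriminant (8)² - 4·(41) = -100 < 0, so r = -4 ± 5i.
Hence x_h = C1*cos(5*t)*exp(-4*t) + C2*exp(-4*t)*sin(5*t).
Apply the initial conditions: x(0) = C1 = 3 and x'(0) = -4*C1 + 5*C2 = 4. Solving gives C1 = 3, C2 = 16/5.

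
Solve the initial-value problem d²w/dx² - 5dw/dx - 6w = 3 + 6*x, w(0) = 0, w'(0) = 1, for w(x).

Characteristic equation r² - 5r - 6 = 0 factors as (r - 6)(r + 1) = 0, so r = 6, -1.
Hence w_h = C1*exp(6*x) + C2*exp(-x).
For the particular solution try w_p = A0 + A1*x. Substituting and matching coefficients of each power of x gives A0 = 1/3, A1 = -1, so w_p = 1/3 - x.
General solution: w = 1/3 - x + C1*exp(6*x) + C2*exp(-x).
Apply the initial conditions: w(0) = 1/3 + C1 + C2 = 0 and w'(0) = -1 - C2 + 6*C1 = 1. Solving gives C1 = 5/21, C2 = -4/7.

w = 1/3 - x - 4*exp(-x)/7 + 5*exp(6*x)/21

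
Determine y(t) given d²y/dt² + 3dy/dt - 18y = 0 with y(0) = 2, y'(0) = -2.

y = 8*exp(-6*t)/9 + 10*exp(3*t)/9

Characteristic equation r² + 3r - 18 = 0 factors as (r - 3)(r + 6) = 0, so r = 3, -6.
Hence y_h = C1*exp(3*t) + C2*exp(-6*t).
Apply the initial conditions: y(0) = C1 + C2 = 2 and y'(0) = -6*C2 + 3*C1 = -2. Solving gives C1 = 10/9, C2 = 8/9.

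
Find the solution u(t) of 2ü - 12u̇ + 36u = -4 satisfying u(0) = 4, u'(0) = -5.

u = -1/9 - 52*exp(3*t)*sin(3*t)/9 + 37*cos(3*t)*exp(3*t)/9

Divide through by 2: u'' - 6u' + 18u = -2.
Characteristic equation r² - 6r + 18 = 0 has discriminant (-6)² - 4·(18) = -36 < 0, so r = 3 ± 3i.
Hence u_h = C1*cos(3*t)*exp(3*t) + C2*exp(3*t)*sin(3*t).
For the particular solution try u_p = A0. Substituting and matching coefficients of each power of t gives A0 = -1/9, so u_p = -1/9.
General solution: u = -1/9 + C1*cos(3*t)*exp(3*t) + C2*exp(3*t)*sin(3*t).
Apply the initial conditions: u(0) = -1/9 + C1 = 4 and u'(0) = 3*C1 + 3*C2 = -5. Solving gives C1 = 37/9, C2 = -52/9.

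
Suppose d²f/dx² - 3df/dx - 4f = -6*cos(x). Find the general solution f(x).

Characteristic equation r² - 3r - 4 = 0 factors as (r + 1)(r - 4) = 0, so r = -1, 4.
Hence f_h = C1*exp(-x) + C2*exp(4*x).
Try f_p = A*cos(x) + B*sin(x). Substituting and equating the coefficients of cos(x) and sin(x) gives A = 15/17, B = 9/17, so f_p = 9*sin(x)/17 + 15*cos(x)/17.

f = 9*sin(x)/17 + 15*cos(x)/17 + C1*exp(-x) + C2*exp(4*x)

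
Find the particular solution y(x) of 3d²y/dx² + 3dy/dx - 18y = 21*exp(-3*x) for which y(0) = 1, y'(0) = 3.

Divide through by 3: y'' + y' - 6y = 7*exp(-3*x).
Characteristic equation r² + r - 6 = 0 factors as (r - 2)(r + 3) = 0, so r = 2, -3.
Hence y_h = C1*exp(2*x) + C2*exp(-3*x).
Since exp(-3*x) solves the homogeneous equation (r = -3 is a root of multiplicity 1), multiply the trial by x. Try y_p = A*x*exp(-3*x). Substituting into the equation and dividing by exp(-3*x) gives A = -7/5, so y_p = -7*x*exp(-3*x)/5.
General solution: y = C1*exp(2*x) + C2*exp(-3*x) - 7*x*exp(-3*x)/5.
Apply the initial conditions: y(0) = C1 + C2 = 1 and y'(0) = -7/5 - 3*C2 + 2*C1 = 3. Solving gives C1 = 37/25, C2 = -12/25.

y = -12*exp(-3*x)/25 + 37*exp(2*x)/25 - 7*x*exp(-3*x)/5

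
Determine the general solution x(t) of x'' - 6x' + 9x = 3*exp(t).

Characteristic equation r² - 6r + 9 = 0 has discriminant (-6)² - 4·(9) = 0, so r = 3 is a repeated root.
Hence x_h = (C1 + C2*t)*exp(3*t).
Try x_p = A*exp(t). Substituting into the equation and dividing by exp(t) gives A = 3/4, so x_p = 3*exp(t)/4.

x = 3*exp(t)/4 + C1*exp(3*t) + C2*t*exp(3*t)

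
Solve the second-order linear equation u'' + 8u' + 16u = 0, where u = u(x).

Characteristic equation r² + 8r + 16 = 0 has discriminant (8)² - 4·(16) = 0, so r = -4 is a repeated root.
Hence u_h = (C1 + C2*x)*exp(-4*x).

u = C1*exp(-4*x) + C2*x*exp(-4*x)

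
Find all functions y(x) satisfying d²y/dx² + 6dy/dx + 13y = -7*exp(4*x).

y = -7*exp(4*x)/53 + C1*cos(2*x)*exp(-3*x) + C2*exp(-3*x)*sin(2*x)

Characteristic equation r² + 6r + 13 = 0 has discriminant (6)² - 4·(13) = -16 < 0, so r = -3 ± 2i.
Hence y_h = C1*cos(2*x)*exp(-3*x) + C2*exp(-3*x)*sin(2*x).
Try y_p = A*exp(4*x). Substituting into the equation and dividing by exp(4*x) gives A = -7/53, so y_p = -7*exp(4*x)/53.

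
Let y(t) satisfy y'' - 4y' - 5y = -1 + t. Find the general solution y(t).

Characteristic equation r² - 4r - 5 = 0 factors as (r + 1)(r - 5) = 0, so r = -1, 5.
Hence y_h = C1*exp(-t) + C2*exp(5*t).
For the particular solution try y_p = A0 + A1*t. Substituting and matching coefficients of each power of t gives A0 = 9/25, A1 = -1/5, so y_p = 9/25 - t/5.

y = 9/25 - t/5 + C1*exp(-t) + C2*exp(5*t)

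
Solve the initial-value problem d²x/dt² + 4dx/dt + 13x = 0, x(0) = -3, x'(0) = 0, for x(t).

x = -3*cos(3*t)*exp(-2*t) - 2*exp(-2*t)*sin(3*t)

Characteristic equation r² + 4r + 13 = 0 has discriminant (4)² - 4·(13) = -36 < 0, so r = -2 ± 3i.
Hence x_h = C1*cos(3*t)*exp(-2*t) + C2*exp(-2*t)*sin(3*t).
Apply the initial conditions: x(0) = C1 = -3 and x'(0) = -2*C1 + 3*C2 = 0. Solving gives C1 = -3, C2 = -2.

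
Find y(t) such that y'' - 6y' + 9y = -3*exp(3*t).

y = C1*exp(3*t) - 3*t**2*exp(3*t)/2 + C2*t*exp(3*t)

Characteristic equation r² - 6r + 9 = 0 has discriminant (-6)² - 4·(9) = 0, so r = 3 is a repeated root.
Hence y_h = (C1 + C2*t)*exp(3*t).
Since exp(3*t) solves the homogeneous equation (r = 3 is a root of multiplicity 2), multiply the trial by t^2. Try y_p = A*t^2*exp(3*t). Substituting into the equation and dividing by exp(3*t) gives A = -3/2, so y_p = -3*t^2*exp(3*t)/2.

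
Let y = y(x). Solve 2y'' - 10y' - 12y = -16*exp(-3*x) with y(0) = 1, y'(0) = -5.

Divide through by 2: y'' - 5y' - 6y = -8*exp(-3*x).
Characteristic equation r² - 5r - 6 = 0 factors as (r - 6)(r + 1) = 0, so r = 6, -1.
Hence y_h = C1*exp(6*x) + C2*exp(-x).
Try y_p = A*exp(-3*x). Substituting into the equation and dividing by exp(-3*x) gives A = -4/9, so y_p = -4*exp(-3*x)/9.
General solution: y = -4*exp(-3*x)/9 + C1*exp(6*x) + C2*exp(-x).
Apply the initial conditions: y(0) = -4/9 + C1 + C2 = 1 and y'(0) = 4/3 - C2 + 6*C1 = -5. Solving gives C1 = -44/63, C2 = 15/7.

y = -44*exp(6*x)/63 - 4*exp(-3*x)/9 + 15*exp(-x)/7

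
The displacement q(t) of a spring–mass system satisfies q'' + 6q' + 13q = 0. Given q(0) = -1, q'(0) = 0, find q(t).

q = -cos(2*t)*exp(-3*t) - 3*exp(-3*t)*sin(2*t)/2

Characteristic equation r² + 6r + 13 = 0 has discriminant (6)² - 4·(13) = -16 < 0, so r = -3 ± 2i.
Hence q_h = C1*cos(2*t)*exp(-3*t) + C2*exp(-3*t)*sin(2*t).
Apply the initial conditions: q(0) = C1 = -1 and q'(0) = -3*C1 + 2*C2 = 0. Solving gives C1 = -1, C2 = -3/2.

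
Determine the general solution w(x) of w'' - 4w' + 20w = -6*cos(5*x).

Characteristic equation r² - 4r + 20 = 0 has discriminant (-4)² - 4·(20) = -64 < 0, so r = 2 ± 4i.
Hence w_h = C1*cos(4*x)*exp(2*x) + C2*exp(2*x)*sin(4*x).
Try w_p = A*cos(5*x) + B*sin(5*x). Substituting and equating the coefficients of cos(5x) and sin(5x) gives A = 6/85, B = 24/85, so w_p = 6*cos(5*x)/85 + 24*sin(5*x)/85.

w = 6*cos(5*x)/85 + 24*sin(5*x)/85 + C1*cos(4*x)*exp(2*x) + C2*exp(2*x)*sin(4*x)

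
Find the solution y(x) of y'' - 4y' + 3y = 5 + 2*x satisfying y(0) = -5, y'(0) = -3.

y = 23/9 - 19*exp(x)/2 + 2*x/3 + 35*exp(3*x)/18

Characteristic equation r² - 4r + 3 = 0 factors as (r - 3)(r - 1) = 0, so r = 3, 1.
Hence y_h = C1*exp(3*x) + C2*exp(x).
For the particular solution try y_p = A0 + A1*x. Substituting and matching coefficients of each power of x gives A0 = 23/9, A1 = 2/3, so y_p = 23/9 + 2*x/3.
General solution: y = 23/9 + 2*x/3 + C1*exp(3*x) + C2*exp(x).
Apply the initial conditions: y(0) = 23/9 + C1 + C2 = -5 and y'(0) = 2/3 + C2 + 3*C1 = -3. Solving gives C1 = 35/18, C2 = -19/2.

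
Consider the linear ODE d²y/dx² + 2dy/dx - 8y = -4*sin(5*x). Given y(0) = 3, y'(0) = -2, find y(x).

Characteristic equation r² + 2r - 8 = 0 factors as (r - 2)(r + 4) = 0, so r = 2, -4.
Hence y_h = C1*exp(2*x) + C2*exp(-4*x).
Try y_p = A*cos(5*x) + B*sin(5*x). Substituting and equating the coefficients of cos(5x) and sin(5x) gives A = 40/1189, B = 132/1189, so y_p = 40*cos(5*x)/1189 + 132*sin(5*x)/1189.
General solution: y = 40*cos(5*x)/1189 + 132*sin(5*x)/1189 + C1*exp(2*x) + C2*exp(-4*x).
Apply the initial conditions: y(0) = 40/1189 + C1 + C2 = 3 and y'(0) = 660/1189 - 4*C2 + 2*C1 = -2. Solving gives C1 = 45/29, C2 = 58/41.

y = 40*cos(5*x)/1189 + 45*exp(2*x)/29 + 58*exp(-4*x)/41 + 132*sin(5*x)/1189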